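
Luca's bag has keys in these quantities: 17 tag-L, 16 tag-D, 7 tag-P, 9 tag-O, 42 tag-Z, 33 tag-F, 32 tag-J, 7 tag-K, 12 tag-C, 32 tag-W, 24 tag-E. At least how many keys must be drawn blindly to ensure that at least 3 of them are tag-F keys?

In the worst case for collecting tag-F keys, every non-tag-F key comes out first.
There are 17 + 16 + 7 + 9 + 42 + 32 + 7 + 12 + 32 + 24 = 198 non-tag-F keys altogether.
After those, each further key must be tag-F, so 198 + 3 = 201 draws guarantee 3 tag-F keys.

201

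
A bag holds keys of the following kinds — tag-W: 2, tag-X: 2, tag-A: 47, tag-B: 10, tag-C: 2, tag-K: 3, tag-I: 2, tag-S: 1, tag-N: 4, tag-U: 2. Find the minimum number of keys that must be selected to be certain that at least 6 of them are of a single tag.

By pigeonhole, the 10 tags are the holes; the keys drawn are the pigeons.
To avoid 6 of any one tag, the worst case takes at most 5 of each tag, or every key of a tag that has fewer than 5.
That gives 2 + 2 + 5 + 5 + 2 + 3 + 2 + 1 + 4 + 2 = 28 keys with no tag reaching 6.
The next key forces some tag to 6, so 28 + 1 = 29.

29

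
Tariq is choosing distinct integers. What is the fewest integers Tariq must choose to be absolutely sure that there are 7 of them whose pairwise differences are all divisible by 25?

Integers whose pairwise differences are multiples of 25 are exactly those sharing a remainder mod 25. The 25 residue classes mod 25 are the pigeonholes.
With 150 integers one could put 6 in each residue class and have no class reach 7.
The 151st integer pushes some class to 7, so 25·6 + 1 = 151.

151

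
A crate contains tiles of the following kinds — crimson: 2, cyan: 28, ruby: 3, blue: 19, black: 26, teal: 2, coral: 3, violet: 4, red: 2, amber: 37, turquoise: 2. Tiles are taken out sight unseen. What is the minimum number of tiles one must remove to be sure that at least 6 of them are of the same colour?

Put each drawn tile into a box by colour. The largest draw with every box below 6 takes min(count, 5) from each colour; colours with fewer than 5 contribute all they have.
Σ min(cᵢ, 5) = 2 + 5 + 3 + 5 + 5 + 2 + 3 + 4 + 2 + 5 + 2 = 38.
Draw number 38 + 1 = 39 must push one box to 6.

39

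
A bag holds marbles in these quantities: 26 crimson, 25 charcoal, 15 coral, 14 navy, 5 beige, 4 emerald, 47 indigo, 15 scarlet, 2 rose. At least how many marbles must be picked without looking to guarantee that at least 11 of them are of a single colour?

72

By pigeonhole, put each drawn marble into a box by colour. The largest draw with every box below 11 takes min(count, 10) from each colour; colours with fewer than 10 contribute all they have.
Σ min(cᵢ, 10) = 10 + 10 + 10 + 10 + 5 + 4 + 10 + 10 + 2 = 71.
Draw number 71 + 1 = 72 must push one box to 11.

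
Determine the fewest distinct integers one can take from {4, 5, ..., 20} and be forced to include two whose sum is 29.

12

Group the elements by complementary pair {x, 29−x}: {9,20}, {10,19}, {11,18}, …, giving 6 two-element pairs and 5 integers whose partner 29−x falls outside [4,20].
Treating each of those 11 groups as a pigeonhole, one can pick one integer per group — 11 integers — with no two summing to 29.
The 12th integer lands in an occupied pair, forcing a sum of 29.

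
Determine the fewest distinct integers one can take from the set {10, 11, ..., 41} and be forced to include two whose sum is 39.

Group the elements by complementary pair {x, 39−x}: {10,29}, {11,28}, {12,27}, …, giving 10 two-element pairs and 12 integers whose partner 39−x falls outside [10,41].
By the pigeonhole principle, treating each of those 22 groups as a pigeonhole, one can pick one integer per group — 22 integers — with no two summing to 39.
The 23rd integer lands in an occupied pair, forcing a sum of 39.

23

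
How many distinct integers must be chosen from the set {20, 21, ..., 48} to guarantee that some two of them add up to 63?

18

Group the elements by complementary pair {x, 63−x}: {20,43}, {21,42}, {22,41}, …, giving 12 two-element pairs and 5 integers whose partner 63−x falls outside [20,48].
By pigeonhole, treating each of those 17 groups as a pigeonhole, one can pick one integer per group — 17 integers — with no two summing to 63.
The 18th integer lands in an occupied pair, forcing a sum of 63.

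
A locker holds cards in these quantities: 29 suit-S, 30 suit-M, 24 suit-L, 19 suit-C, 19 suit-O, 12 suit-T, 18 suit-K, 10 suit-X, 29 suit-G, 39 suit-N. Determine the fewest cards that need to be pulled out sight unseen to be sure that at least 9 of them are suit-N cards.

199

In the worst case for collecting suit-N cards, every non-suit-N card comes out first.
There are 29 + 30 + 24 + 19 + 19 + 12 + 18 + 10 + 29 = 190 non-suit-N cards altogether.
After those, each further card must be suit-N, so 190 + 9 = 199 draws guarantee 9 suit-N cards.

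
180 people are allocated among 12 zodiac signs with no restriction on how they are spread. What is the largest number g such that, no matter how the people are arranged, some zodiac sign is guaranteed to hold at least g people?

The 12 zodiac signs are the holes and the 180 people are the pigeons.
If every zodiac sign held at most 14 people, the total would be at most 12 × 14 = 168, which is less than 180.
So some zodiac sign holds at least ⌈180/12⌉ = 15 people.

15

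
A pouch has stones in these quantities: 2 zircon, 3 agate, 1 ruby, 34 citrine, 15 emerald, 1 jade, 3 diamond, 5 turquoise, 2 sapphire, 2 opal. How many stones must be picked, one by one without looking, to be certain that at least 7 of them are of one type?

By pigeonhole, put each drawn stone into a box by type. The largest draw with every box below 7 takes min(count, 6) from each type; types with fewer than 6 contribute all they have.
Σ min(cᵢ, 6) = 2 + 3 + 1 + 6 + 6 + 1 + 3 + 5 + 2 + 2 = 31.
Draw number 31 + 1 = 32 must push one box to 7.

32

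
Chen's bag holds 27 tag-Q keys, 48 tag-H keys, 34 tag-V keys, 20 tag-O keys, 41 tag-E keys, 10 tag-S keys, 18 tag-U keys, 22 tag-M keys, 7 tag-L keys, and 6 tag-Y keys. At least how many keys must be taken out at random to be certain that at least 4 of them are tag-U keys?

219

In the worst case for collecting tag-U keys, every non-tag-U key comes out first.
There are 27 + 48 + 34 + 20 + 41 + 10 + 22 + 7 + 6 = 215 non-tag-U keys altogether.
After those, each further key must be tag-U, so 215 + 4 = 219 draws guarantee 4 tag-U keys.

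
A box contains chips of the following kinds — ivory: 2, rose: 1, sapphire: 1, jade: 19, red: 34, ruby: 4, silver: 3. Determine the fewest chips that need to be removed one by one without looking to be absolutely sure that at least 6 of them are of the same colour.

22

An adversary could hand out at most 5 chips per colour (5 colours run out sooner): 2 + 1 + 1 + 5 + 5 + 4 + 3 = 21 chips and still no colour has 6.
One more chip lands in a colour already at 5, so 22 draws are enough and 21 are not.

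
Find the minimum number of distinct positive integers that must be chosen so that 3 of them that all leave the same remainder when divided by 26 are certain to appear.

53

By the pigeonhole principle, the 26 residue classes mod 26 are the pigeonholes.
With 52 integers one could put 2 in each residue class and have no class reach 3.
The 53rd integer pushes some class to 3, so 26·2 + 1 = 53.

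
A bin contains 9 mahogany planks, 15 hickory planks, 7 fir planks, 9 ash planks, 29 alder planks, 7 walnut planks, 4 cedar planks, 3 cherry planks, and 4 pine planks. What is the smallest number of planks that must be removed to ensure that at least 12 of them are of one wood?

An adversary could hand out at most 11 planks per wood (7 woods run out sooner): 9 + 11 + 7 + 9 + 11 + 7 + 4 + 3 + 4 = 65 planks and still no wood has 12.
By the pigeonhole principle, one more plank lands in a wood already at 11, so 66 draws are enough and 65 are not.

66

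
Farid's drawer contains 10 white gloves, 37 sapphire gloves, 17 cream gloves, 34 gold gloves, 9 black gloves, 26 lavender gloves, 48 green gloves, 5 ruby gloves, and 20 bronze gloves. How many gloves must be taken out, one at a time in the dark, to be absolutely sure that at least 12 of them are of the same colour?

91

The 9 colours are the holes; the gloves drawn are the pigeons.
To avoid 12 of any one colour, the worst case takes at most 11 of each colour, or every glove of a colour that has fewer than 11.
That gives 10 + 11 + 11 + 11 + 9 + 11 + 11 + 5 + 11 = 90 gloves with no colour reaching 12.
The next glove forces some colour to 12, so 90 + 1 = 91.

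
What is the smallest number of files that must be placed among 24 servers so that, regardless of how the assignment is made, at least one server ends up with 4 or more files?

With 72 files one could put exactly 3 in each of the 24 servers, and no server would reach 4.
One more file must land in a server that already has 3, giving it 4.
So 24 × 3 + 1 = 73 files are required.

73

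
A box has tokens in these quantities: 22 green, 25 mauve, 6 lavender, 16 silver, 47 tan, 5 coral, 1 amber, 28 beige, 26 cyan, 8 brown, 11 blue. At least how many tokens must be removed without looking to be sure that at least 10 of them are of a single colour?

The 11 colours are the holes; the tokens drawn are the pigeons.
To avoid 10 of any one colour, the worst case takes at most 9 of each colour, or every token of a colour that has fewer than 9.
That gives 9 + 9 + 6 + 9 + 9 + 5 + 1 + 9 + 9 + 8 + 9 = 83 tokens with no colour reaching 10.
The next token forces some colour to 10, so 83 + 1 = 84.

84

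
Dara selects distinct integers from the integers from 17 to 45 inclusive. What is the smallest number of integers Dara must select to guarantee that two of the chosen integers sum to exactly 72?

Group the elements by complementary pair {x, 72−x}: {27,45}, {28,44}, {29,43}, …, giving 9 two-element pairs; the single value 36 (it cannot pair with itself since the integers are distinct); and 10 integers whose partner 72−x falls outside [17,45].
Pigeonhole: treating each of those 20 groups as a pigeonhole, one can pick one integer per group — 20 integers — with no two summing to 72.
The 21st integer lands in an occupied pair, forcing a sum of 72.

21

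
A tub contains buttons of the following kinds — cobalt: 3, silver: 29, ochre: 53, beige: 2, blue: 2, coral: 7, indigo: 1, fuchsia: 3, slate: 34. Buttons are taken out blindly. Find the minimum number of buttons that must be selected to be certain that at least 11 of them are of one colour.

49

Pigeonhole: put each drawn button into a box by colour. The largest draw with every box below 11 takes min(count, 10) from each colour; colours with fewer than 10 contribute all they have.
Σ min(cᵢ, 10) = 3 + 10 + 10 + 2 + 2 + 7 + 1 + 3 + 10 = 48.
Draw number 48 + 1 = 49 must push one box to 11.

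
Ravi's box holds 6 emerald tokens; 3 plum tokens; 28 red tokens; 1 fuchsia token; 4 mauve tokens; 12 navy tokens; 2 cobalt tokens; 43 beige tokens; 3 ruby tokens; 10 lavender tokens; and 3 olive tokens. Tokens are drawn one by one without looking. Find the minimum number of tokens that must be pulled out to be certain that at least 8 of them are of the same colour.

51

The 11 colours are the holes; the tokens drawn are the pigeons.
To avoid 8 of any one colour, the worst case takes at most 7 of each colour, or every token of a colour that has fewer than 7.
That gives 6 + 3 + 7 + 1 + 4 + 7 + 2 + 7 + 3 + 7 + 3 = 50 tokens with no colour reaching 8.
The next token forces some colour to 8, so 50 + 1 = 51.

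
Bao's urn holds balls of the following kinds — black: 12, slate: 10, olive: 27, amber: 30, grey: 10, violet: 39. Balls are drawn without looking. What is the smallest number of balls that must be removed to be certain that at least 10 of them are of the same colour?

An adversary could hand out at most 9 balls per colour: 9 + 9 + 9 + 9 + 9 + 9 = 54 balls and still no colour has 10.
One more ball lands in a colour already at 9, so 55 draws are enough and 54 are not.

55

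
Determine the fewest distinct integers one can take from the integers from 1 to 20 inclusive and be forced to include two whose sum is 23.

Group the elements by complementary pair {x, 23−x}: {3,20}, {4,19}, {5,18}, …, giving 9 two-element pairs and 2 integers whose partner 23−x falls outside [1,20].
By pigeonhole, treating each of those 11 groups as a pigeonhole, one can pick one integer per group — 11 integers — with no two summing to 23.
The 12th integer lands in an occupied pair, forcing a sum of 23.

12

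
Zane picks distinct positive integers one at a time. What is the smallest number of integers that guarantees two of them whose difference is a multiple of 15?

Integers whose pairwise differences are multiples of 15 are exactly those sharing a remainder mod 15. The 15 residue classes mod 15 are the pigeonholes.
With 15 integers one could put 1 in each residue class and have no class reach 2.
The 16th integer pushes some class to 2, so 15·1 + 1 = 16.

16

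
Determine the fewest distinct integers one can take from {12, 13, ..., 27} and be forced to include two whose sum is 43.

Two chosen integers sum to 43 exactly when both halves of some pair {x, 43−x} with 16 ≤ x ≤ 43−x ≤ 27 are chosen — 6 such pairs.
The remaining 4 elements (those with no distinct partner in range) can never complete a 43-sum, so the worst case takes all of them and one from each pair: 4 + 6 = 10.
Pigeonhole: the 11th integer has to be the second member of some pair, so 10 + 1 = 11.

11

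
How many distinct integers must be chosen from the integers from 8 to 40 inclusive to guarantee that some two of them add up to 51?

A set avoiding the sum 51 can contain at most one of each pair {x, 51−x}, plus the 3 elements whose complement lies outside the range.
The integers 8, …, 25 (18 of them) are such a set: any two sum to at least 8+9 = 17 and at most 24+25 = 49 < 51.
Pigeonhole: any 19th integer completes one of the 15 pairs, so 19 choices force a sum of 51.

19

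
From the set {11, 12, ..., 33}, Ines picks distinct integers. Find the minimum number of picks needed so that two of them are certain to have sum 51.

A set avoiding the sum 51 can contain at most one of each pair {x, 51−x}, plus the 7 elements whose complement lies outside the range.
The integers 11, …, 25 (15 of them) are such a set: any two sum to at least 11+12 = 23 and at most 24+25 = 49 < 51.
Any 16th integer completes one of the 8 pairs, so 16 choices force a sum of 51.

16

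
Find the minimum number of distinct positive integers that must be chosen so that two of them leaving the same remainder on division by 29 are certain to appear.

30

The 29 residue classes mod 29 are the pigeonholes.
With 29 integers one could put 1 in each residue class and have no class reach 2.
The 30th integer pushes some class to 2, so 29·1 + 1 = 30.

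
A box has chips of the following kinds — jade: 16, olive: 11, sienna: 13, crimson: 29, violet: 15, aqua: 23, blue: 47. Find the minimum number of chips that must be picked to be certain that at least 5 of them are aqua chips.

136

In the worst case for collecting aqua chips, every non-aqua chip comes out first.
There are 16 + 11 + 13 + 29 + 15 + 47 = 131 non-aqua chips altogether.
After those, each further chip must be aqua, so 131 + 5 = 136 draws guarantee 5 aqua chips.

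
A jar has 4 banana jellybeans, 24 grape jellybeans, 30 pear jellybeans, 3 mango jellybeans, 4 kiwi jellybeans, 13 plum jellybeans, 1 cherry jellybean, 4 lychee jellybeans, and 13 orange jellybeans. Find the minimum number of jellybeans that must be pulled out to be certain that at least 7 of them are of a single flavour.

Pigeonhole: put each drawn jellybean into a box by flavour. The largest draw with every box below 7 takes min(count, 6) from each flavour; flavours with fewer than 6 contribute all they have.
Σ min(cᵢ, 6) = 4 + 6 + 6 + 3 + 4 + 6 + 1 + 4 + 6 = 40.
Draw number 40 + 1 = 41 must push one box to 7.

41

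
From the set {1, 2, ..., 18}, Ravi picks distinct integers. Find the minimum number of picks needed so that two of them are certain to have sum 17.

Two chosen integers sum to 17 exactly when both halves of some pair {x, 17−x} with 1 ≤ x ≤ 17−x ≤ 16 are chosen — 8 such pairs.
The remaining 2 elements (those with no distinct partner in range) can never complete a 17-sum, so the worst case takes all of them and one from each pair: 2 + 8 = 10.
The 11th integer has to be the second member of some pair, so 10 + 1 = 11.

11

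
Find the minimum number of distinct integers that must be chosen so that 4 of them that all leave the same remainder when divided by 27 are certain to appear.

82

By the pigeonhole principle, the 27 residue classes mod 27 are the pigeonholes.
With 81 integers one could put 3 in each residue class and have no class reach 4.
The 82nd integer pushes some class to 4, so 27·3 + 1 = 82.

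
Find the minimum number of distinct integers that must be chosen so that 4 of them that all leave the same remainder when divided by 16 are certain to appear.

49

By pigeonhole, the 16 residue classes mod 16 are the pigeonholes.
With 48 integers one could put 3 in each residue class and have no class reach 4.
The 49th integer pushes some class to 4, so 16·3 + 1 = 49.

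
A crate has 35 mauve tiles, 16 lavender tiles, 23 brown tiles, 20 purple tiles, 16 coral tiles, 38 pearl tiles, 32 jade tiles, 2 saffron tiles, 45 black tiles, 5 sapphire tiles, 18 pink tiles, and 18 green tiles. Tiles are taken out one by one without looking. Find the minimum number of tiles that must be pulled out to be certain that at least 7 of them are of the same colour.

An adversary could hand out at most 6 tiles per colour (saffron, sapphire run out sooner): 6 + 6 + 6 + 6 + 6 + 6 + 6 + 2 + 6 + 5 + 6 + 6 = 67 tiles and still no colour has 7.
By pigeonhole, one more tile lands in a colour already at 6, so 68 draws are enough and 67 are not.

68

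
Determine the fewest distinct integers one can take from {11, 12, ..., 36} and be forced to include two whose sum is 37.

Group the elements by complementary pair {x, 37−x}: {11,26}, {12,25}, {13,24}, …, giving 8 two-element pairs and 10 integers whose partner 37−x falls outside [11,36].
Pigeonhole: treating each of those 18 groups as a pigeonhole, one can pick one integer per group — 18 integers — with no two summing to 37.
The 19th integer lands in an occupied pair, forcing a sum of 37.

19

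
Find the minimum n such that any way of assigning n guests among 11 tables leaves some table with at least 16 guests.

With 165 guests one could put exactly 15 in each of the 11 tables, and no table would reach 16.
By the pigeonhole principle, one more guest must land in a table that already has 15, giving it 16.
So 11 × 15 + 1 = 166 guests are required.

166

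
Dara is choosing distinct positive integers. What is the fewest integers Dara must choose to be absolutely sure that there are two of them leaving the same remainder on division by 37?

38

By the pigeonhole principle, the 37 residue classes mod 37 are the pigeonholes.
With 37 integers one could put 1 in each residue class and have no class reach 2.
The 38th integer pushes some class to 2, so 37·1 + 1 = 38.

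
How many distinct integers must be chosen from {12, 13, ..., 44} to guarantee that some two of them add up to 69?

24

Two chosen integers sum to 69 exactly when both halves of some pair {x, 69−x} with 25 ≤ x ≤ 69−x ≤ 44 are chosen — 10 such pairs.
The remaining 13 elements (those with no distinct partner in range) can never complete a 69-sum, so the worst case takes all of them and one from each pair: 13 + 10 = 23.
The 24th integer has to be the second member of some pair, so 23 + 1 = 24.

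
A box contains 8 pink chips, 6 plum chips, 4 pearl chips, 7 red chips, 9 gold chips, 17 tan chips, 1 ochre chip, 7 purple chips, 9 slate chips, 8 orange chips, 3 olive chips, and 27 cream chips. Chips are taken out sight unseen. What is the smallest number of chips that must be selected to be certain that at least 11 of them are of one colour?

An adversary could hand out at most 10 chips per colour (10 colours run out sooner): 8 + 6 + 4 + 7 + 9 + 10 + 1 + 7 + 9 + 8 + 3 + 10 = 82 chips and still no colour has 11.
By the pigeonhole principle, one more chip lands in a colour already at 10, so 83 draws are enough and 82 are not.

83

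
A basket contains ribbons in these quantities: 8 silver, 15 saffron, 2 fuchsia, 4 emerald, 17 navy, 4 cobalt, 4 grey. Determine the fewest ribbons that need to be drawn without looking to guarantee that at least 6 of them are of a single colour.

The 7 colours are the holes; the ribbons drawn are the pigeons.
To avoid 6 of any one colour, the worst case takes at most 5 of each colour, or every ribbon of a colour that has fewer than 5.
That gives 5 + 5 + 2 + 4 + 5 + 4 + 4 = 29 ribbons with no colour reaching 6.
The next ribbon forces some colour to 6, so 29 + 1 = 30.

30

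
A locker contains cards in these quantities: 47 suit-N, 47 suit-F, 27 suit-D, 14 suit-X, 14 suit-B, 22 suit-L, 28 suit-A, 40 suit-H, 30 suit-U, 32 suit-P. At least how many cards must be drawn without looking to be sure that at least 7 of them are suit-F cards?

In the worst case for collecting suit-F cards, every non-suit-F card comes out first.
There are 47 + 27 + 14 + 14 + 22 + 28 + 40 + 30 + 32 = 254 non-suit-F cards altogether.
After those, each further card must be suit-F, so 254 + 7 = 261 draws guarantee 7 suit-F cards.

261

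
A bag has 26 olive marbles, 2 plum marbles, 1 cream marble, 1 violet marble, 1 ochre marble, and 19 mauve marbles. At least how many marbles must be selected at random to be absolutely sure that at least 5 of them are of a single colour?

An adversary could hand out at most 4 marbles per colour (4 colours run out sooner): 4 + 2 + 1 + 1 + 1 + 4 = 13 marbles and still no colour has 5.
Pigeonhole: one more marble lands in a colour already at 4, so 14 draws are enough and 13 are not.

14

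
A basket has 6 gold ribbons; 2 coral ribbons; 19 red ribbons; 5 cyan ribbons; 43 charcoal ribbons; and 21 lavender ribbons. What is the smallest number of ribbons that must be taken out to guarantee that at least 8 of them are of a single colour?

Pigeonhole: the 6 colours are the holes; the ribbons drawn are the pigeons.
To avoid 8 of any one colour, the worst case takes at most 7 of each colour, or every ribbon of a colour that has fewer than 7.
That gives 6 + 2 + 7 + 5 + 7 + 7 = 34 ribbons with no colour reaching 8.
The next ribbon forces some colour to 8, so 34 + 1 = 35.

35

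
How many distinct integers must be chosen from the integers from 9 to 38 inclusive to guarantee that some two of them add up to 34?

23

Group the elements by complementary pair {x, 34−x}: {9,25}, {10,24}, {11,23}, …, giving 8 two-element pairs, the single value 17 (it cannot pair with itself since the integers are distinct), and 13 integers whose partner 34−x falls outside [9,38].
By pigeonhole, treating each of those 22 groups as a pigeonhole, one can pick one integer per group — 22 integers — with no two summing to 34.
The 23rd integer lands in an occupied pair, forcing a sum of 34.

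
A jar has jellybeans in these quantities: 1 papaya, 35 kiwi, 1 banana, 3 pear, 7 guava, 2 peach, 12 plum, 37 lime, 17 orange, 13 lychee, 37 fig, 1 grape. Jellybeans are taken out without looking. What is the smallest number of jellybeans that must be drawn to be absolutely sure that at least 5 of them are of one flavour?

The 12 flavours are the holes; the jellybeans drawn are the pigeons.
To avoid 5 of any one flavour, the worst case takes at most 4 of each flavour, or every jellybean of a flavour that has fewer than 4.
That gives 1 + 4 + 1 + 3 + 4 + 2 + 4 + 4 + 4 + 4 + 4 + 1 = 36 jellybeans with no flavour reaching 5.
The next jellybean forces some flavour to 5, so 36 + 1 = 37.

37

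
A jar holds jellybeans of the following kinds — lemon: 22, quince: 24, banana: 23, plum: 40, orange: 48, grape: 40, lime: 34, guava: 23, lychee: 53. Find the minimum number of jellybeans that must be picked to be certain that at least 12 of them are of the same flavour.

An adversary could hand out at most 11 jellybeans per flavour: 11 + 11 + 11 + 11 + 11 + 11 + 11 + 11 + 11 = 99 jellybeans and still no flavour has 12.
One more jellybean lands in a flavour already at 11, so 100 draws are enough and 99 are not.

100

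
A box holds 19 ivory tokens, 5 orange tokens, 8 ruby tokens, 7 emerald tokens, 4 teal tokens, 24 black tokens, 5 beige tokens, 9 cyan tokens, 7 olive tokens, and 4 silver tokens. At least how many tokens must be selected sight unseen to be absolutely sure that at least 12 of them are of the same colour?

By the pigeonhole principle, the 10 colours are the holes; the tokens drawn are the pigeons.
To avoid 12 of any one colour, the worst case takes at most 11 of each colour, or every token of a colour that has fewer than 11.
That gives 11 + 5 + 8 + 7 + 4 + 11 + 5 + 9 + 7 + 4 = 71 tokens with no colour reaching 12.
The next token forces some colour to 12, so 71 + 1 = 72.

72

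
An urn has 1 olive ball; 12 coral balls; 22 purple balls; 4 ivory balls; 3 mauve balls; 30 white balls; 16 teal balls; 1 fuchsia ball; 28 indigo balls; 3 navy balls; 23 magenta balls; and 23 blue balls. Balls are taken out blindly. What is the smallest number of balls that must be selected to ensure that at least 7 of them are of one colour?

55

An adversary could hand out at most 6 balls per colour (5 colours run out sooner): 1 + 6 + 6 + 4 + 3 + 6 + 6 + 1 + 6 + 3 + 6 + 6 = 54 balls and still no colour has 7.
Pigeonhole: one more ball lands in a colour already at 6, so 55 draws are enough and 54 are not.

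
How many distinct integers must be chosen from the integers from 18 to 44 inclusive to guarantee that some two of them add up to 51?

20

A set avoiding the sum 51 can contain at most one of each pair {x, 51−x}, plus the 11 elements whose complement lies outside the range.
The integers 26, …, 44 (19 of them) are such a set: any two sum to at least 26+27 = 53 > 51.
Any 20th integer completes one of the 8 pairs, so 20 choices force a sum of 51.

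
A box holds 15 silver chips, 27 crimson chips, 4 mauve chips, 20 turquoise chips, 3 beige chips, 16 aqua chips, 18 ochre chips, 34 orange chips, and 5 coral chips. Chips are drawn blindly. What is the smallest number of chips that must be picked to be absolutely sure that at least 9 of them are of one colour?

61

An adversary could hand out at most 8 chips per colour (mauve, beige, coral run out sooner): 8 + 8 + 4 + 8 + 3 + 8 + 8 + 8 + 5 = 60 chips and still no colour has 9.
Pigeonhole: one more chip lands in a colour already at 8, so 61 draws are enough and 60 are not.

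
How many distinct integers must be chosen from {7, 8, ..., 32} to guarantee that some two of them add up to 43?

Group the elements by complementary pair {x, 43−x}: {11,32}, {12,31}, {13,30}, …, giving 11 two-element pairs and 4 integers whose partner 43−x falls outside [7,32].
By the pigeonhole principle, treating each of those 15 groups as a pigeonhole, one can pick one integer per group — 15 integers — with no two summing to 43.
The 16th integer lands in an occupied pair, forcing a sum of 43.

16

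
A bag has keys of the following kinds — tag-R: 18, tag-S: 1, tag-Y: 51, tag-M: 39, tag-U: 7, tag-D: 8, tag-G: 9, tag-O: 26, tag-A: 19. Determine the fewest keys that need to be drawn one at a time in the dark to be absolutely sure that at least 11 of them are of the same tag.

76

An adversary could hand out at most 10 keys per tag (4 tags run out sooner): 10 + 1 + 10 + 10 + 7 + 8 + 9 + 10 + 10 = 75 keys and still no tag has 11.
By the pigeonhole principle, one more key lands in a tag already at 10, so 76 draws are enough and 75 are not.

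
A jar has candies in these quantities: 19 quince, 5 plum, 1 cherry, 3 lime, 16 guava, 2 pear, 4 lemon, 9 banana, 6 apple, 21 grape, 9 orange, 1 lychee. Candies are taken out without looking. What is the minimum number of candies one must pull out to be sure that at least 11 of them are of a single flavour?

The 12 flavours are the holes; the candies drawn are the pigeons.
To avoid 11 of any one flavour, the worst case takes at most 10 of each flavour, or every candy of a flavour that has fewer than 10.
That gives 10 + 5 + 1 + 3 + 10 + 2 + 4 + 9 + 6 + 10 + 9 + 1 = 70 candies with no flavour reaching 11.
The next candy forces some flavour to 11, so 70 + 1 = 71.

71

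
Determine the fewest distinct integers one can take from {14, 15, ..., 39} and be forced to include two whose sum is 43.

A set avoiding the sum 43 can contain at most one of each pair {x, 43−x}, plus the 10 elements whose complement lies outside the range.
The integers 22, …, 39 (18 of them) are such a set: any two sum to at least 22+23 = 45 > 43.
By pigeonhole, any 19th integer completes one of the 8 pairs, so 19 choices force a sum of 43.

19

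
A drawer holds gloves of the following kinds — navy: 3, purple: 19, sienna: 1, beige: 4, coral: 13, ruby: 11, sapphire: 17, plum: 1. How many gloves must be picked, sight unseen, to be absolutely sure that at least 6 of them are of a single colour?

30

An adversary could hand out at most 5 gloves per colour (4 colours run out sooner): 3 + 5 + 1 + 4 + 5 + 5 + 5 + 1 = 29 gloves and still no colour has 6.
One more glove lands in a colour already at 5, so 30 draws are enough and 29 are not.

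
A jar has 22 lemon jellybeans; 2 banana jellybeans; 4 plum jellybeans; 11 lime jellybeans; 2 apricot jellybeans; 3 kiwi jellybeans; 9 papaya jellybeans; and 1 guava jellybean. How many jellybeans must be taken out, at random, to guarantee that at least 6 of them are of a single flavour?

The 8 flavours are the holes; the jellybeans drawn are the pigeons.
To avoid 6 of any one flavour, the worst case takes at most 5 of each flavour, or every jellybean of a flavour that has fewer than 5.
That gives 5 + 2 + 4 + 5 + 2 + 3 + 5 + 1 = 27 jellybeans with no flavour reaching 6.
The next jellybean forces some flavour to 6, so 27 + 1 = 28.

28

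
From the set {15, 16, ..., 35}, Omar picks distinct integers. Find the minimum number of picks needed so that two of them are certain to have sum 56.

15

A set avoiding the sum 56 can contain at most one of each pair {x, 56−x}, plus the 7 elements whose complement lies outside the range or equal to its own complement.
The integers 15, …, 28 (14 of them) are such a set: any two sum to at least 15+16 = 31 and at most 27+28 = 55 < 56.
Any 15th integer completes one of the 7 pairs, so 15 choices force a sum of 56.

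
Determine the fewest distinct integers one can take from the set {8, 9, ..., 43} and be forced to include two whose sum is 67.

Two chosen integers sum to 67 exactly when both halves of some pair {x, 67−x} with 24 ≤ x ≤ 67−x ≤ 43 are chosen — 10 such pairs.
The remaining 16 elements (those with no distinct partner in range) can never complete a 67-sum, so the worst case takes all of them and one from each pair: 16 + 10 = 26.
The 27th integer has to be the second member of some pair, so 26 + 1 = 27.

27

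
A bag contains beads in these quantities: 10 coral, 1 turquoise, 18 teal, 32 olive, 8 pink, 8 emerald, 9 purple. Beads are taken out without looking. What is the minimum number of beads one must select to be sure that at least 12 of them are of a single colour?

59

Put each drawn bead into a box by colour. The largest draw with every box below 12 takes min(count, 11) from each colour; colours with fewer than 11 contribute all they have.
Σ min(cᵢ, 11) = 10 + 1 + 11 + 11 + 8 + 8 + 9 = 58.
Draw number 58 + 1 = 59 must push one box to 12.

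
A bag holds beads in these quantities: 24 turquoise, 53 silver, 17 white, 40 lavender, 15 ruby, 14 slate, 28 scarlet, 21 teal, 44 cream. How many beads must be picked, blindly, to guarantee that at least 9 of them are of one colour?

73

By the pigeonhole principle, the 9 colours are the holes; the beads drawn are the pigeons.
To avoid 9 of any one colour, the worst case takes at most 8 of each colour.
That gives 8 + 8 + 8 + 8 + 8 + 8 + 8 + 8 + 8 = 72 beads with no colour reaching 9.
The next bead forces some colour to 9, so 72 + 1 = 73.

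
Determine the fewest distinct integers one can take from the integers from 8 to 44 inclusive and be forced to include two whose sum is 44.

A set avoiding the sum 44 can contain at most one of each pair {x, 44−x}, plus the 9 elements whose complement lies outside the range or equal to its own complement.
The integers 22, …, 44 (23 of them) are such a set: any two sum to at least 22+23 = 45 > 44.
Pigeonhole: any 24th integer completes one of the 14 pairs, so 24 choices force a sum of 44.

24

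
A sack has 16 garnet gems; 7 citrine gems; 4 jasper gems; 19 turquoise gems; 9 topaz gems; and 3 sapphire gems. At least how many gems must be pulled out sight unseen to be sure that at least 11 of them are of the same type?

44

Pigeonhole: the 6 types are the holes; the gems drawn are the pigeons.
To avoid 11 of any one type, the worst case takes at most 10 of each type, or every gem of a type that has fewer than 10.
That gives 10 + 7 + 4 + 10 + 9 + 3 = 43 gems with no type reaching 11.
The next gem forces some type to 11, so 43 + 1 = 44.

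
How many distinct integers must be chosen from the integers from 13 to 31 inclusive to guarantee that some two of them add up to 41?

12

A set avoiding the sum 41 can contain at most one of each pair {x, 41−x}, plus the 3 elements whose complement lies outside the range.
The integers 21, …, 31 (11 of them) are such a set: any two sum to at least 21+22 = 43 > 41.
By pigeonhole, any 12th integer completes one of the 8 pairs, so 12 choices force a sum of 41.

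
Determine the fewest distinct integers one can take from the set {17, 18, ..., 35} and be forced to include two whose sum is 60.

Group the elements by complementary pair {x, 60−x}: {25,35}, {26,34}, {27,33}, …, giving 5 two-element pairs, the single value 30 (it cannot pair with itself since the integers are distinct), and 8 integers whose partner 60−x falls outside [17,35].
By pigeonhole, treating each of those 14 groups as a pigeonhole, one can pick one integer per group — 14 integers — with no two summing to 60.
The 15th integer lands in an occupied pair, forcing a sum of 60.

15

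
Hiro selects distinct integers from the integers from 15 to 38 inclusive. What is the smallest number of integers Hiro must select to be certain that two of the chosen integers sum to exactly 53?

13

Group the elements by complementary pair {x, 53−x}: {15,38}, {16,37}, {17,36}, …, giving 12 two-element pairs.
Pigeonhole: treating each of those 12 groups as a pigeonhole, one can pick one integer per group — 12 integers — with no two summing to 53.
The 13th integer lands in an occupied pair, forcing a sum of 53.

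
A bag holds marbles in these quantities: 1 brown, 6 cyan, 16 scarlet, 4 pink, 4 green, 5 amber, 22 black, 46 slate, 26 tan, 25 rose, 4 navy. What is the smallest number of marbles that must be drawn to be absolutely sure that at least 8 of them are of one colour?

60

Put each drawn marble into a box by colour. The largest draw with every box below 8 takes min(count, 7) from each colour; colours with fewer than 7 contribute all they have.
Σ min(cᵢ, 7) = 1 + 6 + 7 + 4 + 4 + 5 + 7 + 7 + 7 + 7 + 4 = 59.
Draw number 59 + 1 = 60 must push one box to 8.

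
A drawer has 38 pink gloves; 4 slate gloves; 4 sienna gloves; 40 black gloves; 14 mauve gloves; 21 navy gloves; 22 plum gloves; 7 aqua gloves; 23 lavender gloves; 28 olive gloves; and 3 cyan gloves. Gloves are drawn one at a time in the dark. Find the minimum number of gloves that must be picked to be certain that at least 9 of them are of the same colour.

75

An adversary could hand out at most 8 gloves per colour (4 colours run out sooner): 8 + 4 + 4 + 8 + 8 + 8 + 8 + 7 + 8 + 8 + 3 = 74 gloves and still no colour has 9.
By the pigeonhole principle, one more glove lands in a colour already at 8, so 75 draws are enough and 74 are not.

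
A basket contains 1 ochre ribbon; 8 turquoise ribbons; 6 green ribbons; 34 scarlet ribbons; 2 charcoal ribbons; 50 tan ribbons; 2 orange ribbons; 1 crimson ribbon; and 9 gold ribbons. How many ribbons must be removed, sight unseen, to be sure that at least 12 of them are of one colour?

52

An adversary could hand out at most 11 ribbons per colour (7 colours run out sooner): 1 + 8 + 6 + 11 + 2 + 11 + 2 + 1 + 9 = 51 ribbons and still no colour has 12.
One more ribbon lands in a colour already at 11, so 52 draws are enough and 51 are not.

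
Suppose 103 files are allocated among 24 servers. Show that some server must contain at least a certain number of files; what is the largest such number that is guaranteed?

5

By the pigeonhole principle, the 24 servers are the holes and the 103 files are the pigeons.
If every server held at most 4 files, the total would be at most 24 × 4 = 96, which is less than 103.
So some server holds at least ⌈103/24⌉ = 5 files.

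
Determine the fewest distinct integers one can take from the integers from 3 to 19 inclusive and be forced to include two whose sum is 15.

13

Group the elements by complementary pair {x, 15−x}: {3,12}, {4,11}, {5,10}, …, giving 5 two-element pairs and 7 integers whose partner 15−x falls outside [3,19].
Pigeonhole: treating each of those 12 groups as a pigeonhole, one can pick one integer per group — 12 integers — with no two summing to 15.
The 13th integer lands in an occupied pair, forcing a sum of 15.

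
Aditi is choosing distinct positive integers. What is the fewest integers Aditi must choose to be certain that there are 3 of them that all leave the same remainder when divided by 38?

The 38 residue classes mod 38 are the pigeonholes.
With 76 integers one could put 2 in each residue class and have no class reach 3.
The 77th integer pushes some class to 3, so 38·2 + 1 = 77.

77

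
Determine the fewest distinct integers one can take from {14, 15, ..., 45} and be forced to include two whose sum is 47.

A set avoiding the sum 47 can contain at most one of each pair {x, 47−x}, plus the 12 elements whose complement lies outside the range.
The integers 24, …, 45 (22 of them) are such a set: any two sum to at least 24+25 = 49 > 47.
By pigeonhole, any 23rd integer completes one of the 10 pairs, so 23 choices force a sum of 47.

23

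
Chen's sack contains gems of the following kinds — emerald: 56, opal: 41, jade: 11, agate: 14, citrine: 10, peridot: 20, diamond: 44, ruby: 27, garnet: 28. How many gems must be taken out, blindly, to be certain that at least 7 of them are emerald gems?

202

In the worst case for collecting emerald gems, every non-emerald gem comes out first.
There are 41 + 11 + 14 + 10 + 20 + 44 + 27 + 28 = 195 non-emerald gems altogether.
After those, each further gem must be emerald, so 195 + 7 = 202 draws guarantee 7 emerald gems.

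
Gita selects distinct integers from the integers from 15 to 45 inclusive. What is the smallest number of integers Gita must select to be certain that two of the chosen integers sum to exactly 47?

23

A set avoiding the sum 47 can contain at most one of each pair {x, 47−x}, plus the 13 elements whose complement lies outside the range.
The integers 24, …, 45 (22 of them) are such a set: any two sum to at least 24+25 = 49 > 47.
By pigeonhole, any 23rd integer completes one of the 9 pairs, so 23 choices force a sum of 47.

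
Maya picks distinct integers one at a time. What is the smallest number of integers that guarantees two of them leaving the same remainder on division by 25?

Pigeonhole: the 25 residue classes mod 25 are the pigeonholes.
With 25 integers one could put 1 in each residue class and have no class reach 2.
The 26th integer pushes some class to 2, so 25·1 + 1 = 26.

26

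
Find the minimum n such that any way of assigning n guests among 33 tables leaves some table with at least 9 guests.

265

With 264 guests one could put exactly 8 in each of the 33 tables, and no table would reach 9.
By pigeonhole, one more guest must land in a table that already has 8, giving it 9.
So 33 × 8 + 1 = 265 guests are required.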